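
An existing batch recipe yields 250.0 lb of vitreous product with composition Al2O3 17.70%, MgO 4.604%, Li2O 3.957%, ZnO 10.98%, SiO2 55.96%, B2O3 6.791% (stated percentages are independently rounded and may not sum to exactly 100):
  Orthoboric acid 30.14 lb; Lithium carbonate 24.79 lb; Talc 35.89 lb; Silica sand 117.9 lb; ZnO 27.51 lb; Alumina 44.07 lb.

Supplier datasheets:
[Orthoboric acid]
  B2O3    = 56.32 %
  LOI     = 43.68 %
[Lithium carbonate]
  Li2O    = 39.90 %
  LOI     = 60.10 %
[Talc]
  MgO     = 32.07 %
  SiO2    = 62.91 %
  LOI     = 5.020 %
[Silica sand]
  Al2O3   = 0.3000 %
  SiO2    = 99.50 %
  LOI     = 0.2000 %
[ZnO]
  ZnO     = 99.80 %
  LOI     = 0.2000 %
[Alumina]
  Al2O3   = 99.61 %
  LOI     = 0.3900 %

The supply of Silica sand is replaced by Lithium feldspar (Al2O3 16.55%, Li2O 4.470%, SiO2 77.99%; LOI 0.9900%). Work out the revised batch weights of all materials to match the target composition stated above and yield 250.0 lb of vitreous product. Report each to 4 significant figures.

Revised batch per 250.0 lb vitreous product:
  Orthoboric acid: 30.14 lb
  Lithium carbonate: 7.940 lb
  Talc: 35.89 lb
  Lithium feldspar: 150.4 lb
  ZnO: 27.51 lb
  Alumina: 19.43 lb
Total batch = 271.3 lb; LOI loss = 21.36 lb

Values along the way are displayed, rounded to 4 significant figures, at each printed step. All internal work holds exact precision from first step to last; every reported result undergoes a single rounding; all derived quantities are recomputed in full precision (yield, ignition loss, totals, six oxide percentages, glass mass) using the weight values at 250.0 lb of glass as they appear in problem or answer.
Per-oxide target masses for 250.0 lb vitreous product:
  Al2O3: 17.70% × 250.0 = 44.25 lb
  MgO: 4.604% × 250.0 = 11.51 lb
  Li2O: 3.957% × 250.0 = 9.892 lb
  ZnO: 10.98% × 250.0 = 27.45 lb
  SiO2: 55.96% × 250.0 = 139.9 lb
  B2O3: 6.791% × 250.0 = 16.98 lb
Verifying the oxide balance given the weights on record, at the basis given (summed amounts equal target values net of answer rounding effects):
  Al2O3: 150.4·0.1655 + 19.43·0.9961 = 44.25 lb (target 44.25 lb)
  MgO: 35.89·0.3207 = 11.51 lb (target 11.51 lb)
  Li2O: 7.940·0.3990 + 150.4·0.04470 = 9.891 lb (target 9.892 lb)
  ZnO: 27.51·0.9980 = 27.45 lb (target 27.45 lb)
  SiO2: 35.89·0.6291 + 150.4·0.7799 = 139.9 lb (target 139.9 lb)
  B2O3: 30.14·0.5632 = 16.97 lb (target 16.98 lb)
Glass-mass sanity pass: the batch minus its LOI: 250.0 lb (summing oxide targets gives 250.0 lb; the stated basis being 250.0 lb — a pure rounding effect).
Summing the batch: Σ batch = 271.3 lb; loss to ignition Σ batch·LOI = 21.36 lb; as yield: glass ÷ batch → 92.13%.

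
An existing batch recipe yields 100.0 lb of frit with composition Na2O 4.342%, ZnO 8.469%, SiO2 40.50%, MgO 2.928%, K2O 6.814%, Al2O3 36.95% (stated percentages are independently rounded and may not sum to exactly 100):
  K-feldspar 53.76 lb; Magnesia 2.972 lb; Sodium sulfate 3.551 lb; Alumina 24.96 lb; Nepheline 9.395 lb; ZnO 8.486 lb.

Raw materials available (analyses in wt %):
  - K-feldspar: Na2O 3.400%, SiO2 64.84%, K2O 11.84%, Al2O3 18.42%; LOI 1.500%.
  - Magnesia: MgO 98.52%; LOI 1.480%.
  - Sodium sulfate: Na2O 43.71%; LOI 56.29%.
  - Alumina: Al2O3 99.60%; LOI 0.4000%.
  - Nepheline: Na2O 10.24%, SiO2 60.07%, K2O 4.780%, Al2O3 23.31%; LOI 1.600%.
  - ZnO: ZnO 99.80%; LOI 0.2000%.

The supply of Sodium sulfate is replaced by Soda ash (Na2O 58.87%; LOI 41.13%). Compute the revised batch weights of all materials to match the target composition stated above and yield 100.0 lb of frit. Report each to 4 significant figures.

Revised batch per 100.0 lb frit:
  K-feldspar: 53.76 lb
  Magnesia: 2.972 lb
  Soda ash: 2.637 lb
  Alumina: 24.96 lb
  Nepheline: 9.395 lb
  ZnO: 8.486 lb
Total batch = 102.2 lb; LOI loss = 2.202 lb

The working math runs at full precision end to end; working values are displayed (rounded to 4 significant digits) when written out. Every reported value receives exactly one rounding. Derived quantities are carried at exact precision (ignition loss, six oxide percentages, totals, glass mass, the yield) using the weight values for 100.0 lb of glass exactly as printed in question or answer.
Target masses of each oxide per 100.0 lb frit:
  Na2O: 4.342% × 100.0 = 4.342 lb
  ZnO: 8.469% × 100.0 = 8.469 lb
  SiO2: 40.50% × 100.0 = 40.50 lb
  MgO: 2.928% × 100.0 = 2.928 lb
  K2O: 6.814% × 100.0 = 6.814 lb
  Al2O3: 36.95% × 100.0 = 36.95 lb
A balance pass over the oxides, from the weights as reported, for the quoted basis mass (oxide sums agree with the targets given rounding of the digits):
  Na2O: 53.76·0.03400 + 2.637·0.5887 + 9.395·0.1024 = 4.342 lb (target 4.342 lb)
  ZnO: 8.486·0.9980 = 8.469 lb (target 8.469 lb)
  SiO2: 53.76·0.6484 + 9.395·0.6007 = 40.50 lb (target 40.50 lb)
  MgO: 2.972·0.9852 = 2.928 lb (target 2.928 lb)
  K2O: 53.76·0.1184 + 9.395·0.04780 = 6.814 lb (target 6.814 lb)
  Al2O3: 53.76·0.1842 + 24.96·0.9960 + 9.395·0.2331 = 36.95 lb (target 36.95 lb)
Glass-mass closure: batch Σ − ignition loss = 100.0 lb (targets for the oxides total 100.0 lb; the stated basis being 100.0 lb — a pure rounding effect).
Batch grand total — Σ batch = 102.2 lb; LOI removed, Σ of batch·LOI: 2.202 lb; as yield: glass ÷ batch → 97.85%.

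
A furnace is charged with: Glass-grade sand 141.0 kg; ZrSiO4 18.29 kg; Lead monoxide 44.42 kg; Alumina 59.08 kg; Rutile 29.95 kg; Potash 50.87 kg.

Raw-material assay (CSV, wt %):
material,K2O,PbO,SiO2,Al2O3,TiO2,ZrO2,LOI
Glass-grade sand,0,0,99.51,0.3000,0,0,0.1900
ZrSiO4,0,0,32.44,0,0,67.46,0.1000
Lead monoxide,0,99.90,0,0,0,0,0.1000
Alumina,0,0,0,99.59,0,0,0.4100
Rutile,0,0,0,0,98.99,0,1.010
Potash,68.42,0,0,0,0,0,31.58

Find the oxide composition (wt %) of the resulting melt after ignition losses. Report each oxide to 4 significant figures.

The working math runs at exact precision from first step to last — working values are shown rounded to four significant digits at each printed step; exactly one rounding goes into each reported result; derived quantities (glass mass, yield, the six compositions, ignition loss, totals) are recomputed in full precision using the weight values per 326.7 kg of glass precisely as stated by either problem or answer.
Oxide-by-oxide delivered mass:
  K2O: 50.87·0.6842 = 34.81 kg
  PbO: 44.42·0.9990 = 44.38 kg
  SiO2: 141.0·0.9951 + 18.29·0.3244 = 146.2 kg
  Al2O3: 141.0·0.003000 + 59.08·0.9959 = 59.26 kg
  TiO2: 29.95·0.9899 = 29.65 kg
  ZrO2: 18.29·0.6746 = 12.34 kg
LOI: 141.0·0.001900 + 18.29·0.001000 + 44.42·0.001000 + 59.08·0.004100 + 29.95·0.01010 + 50.87·0.3158 = 16.94 kg
Glass mass = batch − LOI = 343.6 − 16.94 = 326.7 kg (consistent with Σ oxide mass)
each oxide over glass, ×100, is wt %

Glass mass = 326.7 kg (batch 343.6 − LOI 16.94).
Composition: K2O 10.65%, PbO 13.58%, SiO2 44.77%, Al2O3 18.14%, TiO2 9.076%, ZrO2 3.777%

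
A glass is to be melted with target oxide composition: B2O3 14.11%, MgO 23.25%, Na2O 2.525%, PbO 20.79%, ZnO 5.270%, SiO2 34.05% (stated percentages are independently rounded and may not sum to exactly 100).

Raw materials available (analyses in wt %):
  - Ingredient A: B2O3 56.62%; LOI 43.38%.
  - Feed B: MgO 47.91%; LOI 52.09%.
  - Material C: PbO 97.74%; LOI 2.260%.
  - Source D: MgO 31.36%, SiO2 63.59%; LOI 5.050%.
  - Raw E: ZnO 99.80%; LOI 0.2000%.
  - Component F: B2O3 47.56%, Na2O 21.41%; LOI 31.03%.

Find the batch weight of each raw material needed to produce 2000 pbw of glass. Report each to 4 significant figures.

Every computation holds full float precision through every step. Intermediates are printed, with 4-significant-figure rounding, on the page. Each reported value includes exactly one rounding; the derived quantities are rebuilt at full precision (ignition loss, the yield, six oxide percentages, glass mass, the totals) using the weight values at 2000 pbw of glass exactly as printed in the problem or the answer.
Oxide mass targets, per 2000 pbw glass:
  B2O3: 14.11% × 2000 = 282.2 pbw
  MgO: 23.25% × 2000 = 465.0 pbw
  Na2O: 2.525% × 2000 = 50.50 pbw
  PbO: 20.79% × 2000 = 415.8 pbw
  ZnO: 5.270% × 2000 = 105.4 pbw
  SiO2: 34.05% × 2000 = 681.0 pbw
Checking each oxide sum from the weights as reported, versus the basis set out (sums match the target masses within answer rounding):
  B2O3: 300.3·0.5662 + 235.9·0.4756 = 282.2 pbw (target 282.2 pbw)
  MgO: 269.6·0.4791 + 1071·0.3136 = 465.0 pbw (target 465.0 pbw)
  Na2O: 235.9·0.2141 = 50.51 pbw (target 50.50 pbw)
  PbO: 425.4·0.9774 = 415.8 pbw (target 415.8 pbw)
  ZnO: 105.6·0.9980 = 105.4 pbw (target 105.4 pbw)
  SiO2: 1071·0.6359 = 681.0 pbw (target 681.0 pbw)
Glass-mass bookkeeping: whole batch net of LOI = 2000 pbw (the Σ of target masses is 2000 pbw; against the stated basis, 2000 pbw — rounding explains the deltas).
Adding the batch up: Σ batch = 2408 pbw; LOI loss = Σ batch·LOI = 407.8 pbw; yield, glass over the total, = 83.06%.

Batch per 2000 pbw glass:
  Ingredient A: 300.3 pbw
  Feed B: 269.6 pbw
  Material C: 425.4 pbw
  Source D: 1071 pbw
  Raw E: 105.6 pbw
  Component F: 235.9 pbw
Total batch = 2408 pbw; LOI loss = 407.8 pbw; yield = 83.06%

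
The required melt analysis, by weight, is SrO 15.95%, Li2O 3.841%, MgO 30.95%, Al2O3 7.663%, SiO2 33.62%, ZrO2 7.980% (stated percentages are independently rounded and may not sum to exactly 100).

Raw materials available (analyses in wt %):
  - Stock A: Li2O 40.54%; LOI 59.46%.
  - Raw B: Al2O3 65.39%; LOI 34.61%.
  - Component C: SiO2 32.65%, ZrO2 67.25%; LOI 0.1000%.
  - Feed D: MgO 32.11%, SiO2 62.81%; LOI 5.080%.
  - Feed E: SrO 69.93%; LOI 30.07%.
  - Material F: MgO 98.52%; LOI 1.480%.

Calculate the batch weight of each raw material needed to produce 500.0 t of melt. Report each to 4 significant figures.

Values along the way are displayed (rounded to four significant figures) at each printed step; the working math runs at full precision from first step to last; a single rounding yields every reported value. All derived quantities, including LOI, net glass mass, the yield, the totals, six oxide percentages, are computed starting from the weights for 500.0 t of glass at exact precision precisely as stated by question or answer.
Target oxide masses per 500.0 t melt:
  SrO: 15.95% × 500.0 = 79.75 t
  Li2O: 3.841% × 500.0 = 19.20 t
  MgO: 30.95% × 500.0 = 154.8 t
  Al2O3: 7.663% × 500.0 = 38.32 t
  SiO2: 33.62% × 500.0 = 168.1 t
  ZrO2: 7.980% × 500.0 = 39.90 t
A balance pass over the oxides, applying the batch weights above, per the basis as stated (every target is met by its sum given rounding of the digits):
  SrO: 114.0·0.6993 = 79.72 t (target 79.75 t)
  Li2O: 47.37·0.4054 = 19.20 t (target 19.20 t)
  MgO: 236.8·0.3211 + 79.90·0.9852 = 154.8 t (target 154.8 t)
  Al2O3: 58.59·0.6539 = 38.31 t (target 38.32 t)
  SiO2: 59.33·0.3265 + 236.8·0.6281 = 168.1 t (target 168.1 t)
  ZrO2: 59.33·0.6725 = 39.90 t (target 39.90 t)
Glass mass check: total charge less LOI = 500.0 t (the targets, summed, come to 500.0 t; against the stated basis, 500.0 t — deltas are rounding alone).
Batch grand total — Σ batch = 596.0 t; ignition loss, Σ(batch × LOI) = 96.00 t; yield = glass ÷ total batch = 83.89%.

Batch per 500.0 t melt:
  Stock A: 47.37 t
  Raw B: 58.59 t
  Component C: 59.33 t
  Feed D: 236.8 t
  Feed E: 114.0 t
  Material F: 79.90 t
Total batch = 596.0 t; LOI loss = 96.00 t; yield = 83.89%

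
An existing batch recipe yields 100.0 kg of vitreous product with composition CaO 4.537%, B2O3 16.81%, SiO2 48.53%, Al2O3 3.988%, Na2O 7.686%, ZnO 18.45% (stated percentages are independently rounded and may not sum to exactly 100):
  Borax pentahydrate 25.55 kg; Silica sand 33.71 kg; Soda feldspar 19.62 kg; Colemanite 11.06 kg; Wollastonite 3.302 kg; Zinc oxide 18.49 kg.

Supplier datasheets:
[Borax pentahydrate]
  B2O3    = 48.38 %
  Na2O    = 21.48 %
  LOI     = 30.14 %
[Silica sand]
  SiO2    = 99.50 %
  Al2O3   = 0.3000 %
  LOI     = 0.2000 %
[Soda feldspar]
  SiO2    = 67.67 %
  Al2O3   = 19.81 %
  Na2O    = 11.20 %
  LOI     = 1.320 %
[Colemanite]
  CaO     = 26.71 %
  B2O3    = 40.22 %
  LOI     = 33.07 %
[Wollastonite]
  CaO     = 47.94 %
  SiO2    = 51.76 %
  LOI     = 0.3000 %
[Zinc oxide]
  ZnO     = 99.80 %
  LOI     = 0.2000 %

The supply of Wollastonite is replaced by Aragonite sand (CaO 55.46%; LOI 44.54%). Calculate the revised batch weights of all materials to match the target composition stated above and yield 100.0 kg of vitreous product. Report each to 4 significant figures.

Revised batch per 100.0 kg vitreous product:
  Borax pentahydrate: 25.57 kg
  Silica sand: 35.45 kg
  Soda feldspar: 19.59 kg
  Colemanite: 11.04 kg
  Aragonite sand: 2.862 kg
  Zinc oxide: 18.49 kg
Total batch = 113.0 kg; LOI loss = 13.00 kg

All arithmetic keeps exact precision through the solve. In-progress results are displayed, rounded to 4 significant figures, between the steps; every reported result is rounded exactly once. Derived quantities (totals, the six compositions, the yield, net glass mass, LOI) are re-derived at full precision from the weighed amounts for 100.0 kg of glass as quoted within the question or the answer.
Target masses of each oxide per 100.0 kg vitreous product:
  CaO: 4.537% × 100.0 = 4.537 kg
  B2O3: 16.81% × 100.0 = 16.81 kg
  SiO2: 48.53% × 100.0 = 48.53 kg
  Al2O3: 3.988% × 100.0 = 3.988 kg
  Na2O: 7.686% × 100.0 = 7.686 kg
  ZnO: 18.45% × 100.0 = 18.45 kg
Verifying the oxide balance on the weights just shown, against the basis in use (target by target, the sums agree modulo rounding of the values):
  CaO: 11.04·0.2671 + 2.862·0.5546 = 4.536 kg (target 4.537 kg)
  B2O3: 25.57·0.4838 + 11.04·0.4022 = 16.81 kg (target 16.81 kg)
  SiO2: 35.45·0.9950 + 19.59·0.6767 = 48.53 kg (target 48.53 kg)
  Al2O3: 35.45·0.003000 + 19.59·0.1981 = 3.987 kg (target 3.988 kg)
  Na2O: 25.57·0.2148 + 19.59·0.1120 = 7.687 kg (target 7.686 kg)
  ZnO: 18.49·0.9980 = 18.45 kg (target 18.45 kg)
Glass-mass sanity pass: batch Σ − ignition loss = 100.0 kg (the Σ of target masses is 100.0 kg; versus the stated basis of 100.0 kg — any gap is answer rounding).
Summing the batch: Σ batch = 113.0 kg; the LOI term Σ batch·LOI equals 13.00 kg; as yield: glass ÷ batch → 88.50%.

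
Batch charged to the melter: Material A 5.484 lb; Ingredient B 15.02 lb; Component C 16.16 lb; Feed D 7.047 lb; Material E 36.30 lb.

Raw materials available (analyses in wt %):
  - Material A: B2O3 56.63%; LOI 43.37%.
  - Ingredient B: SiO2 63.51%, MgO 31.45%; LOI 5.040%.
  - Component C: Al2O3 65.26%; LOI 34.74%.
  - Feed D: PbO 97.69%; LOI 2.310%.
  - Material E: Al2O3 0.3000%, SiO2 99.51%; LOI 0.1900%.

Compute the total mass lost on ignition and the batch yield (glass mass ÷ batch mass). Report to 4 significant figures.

LOI loss = 8.981 lb; glass = 71.03 lb; yield = 88.78%

In-progress results appear with 4-significant-figure rounding as written; every computation holds exact precision through every step. Every reported result includes exactly one rounding. Derived quantities are re-derived in full precision (totals, five oxide percentages, yield, net glass mass, LOI) starting from the weights for 71.03 lb of glass exactly as printed in the question or the answer.
Each material's LOI contribution:
  Material A: 5.484 × 0.4337 = 2.378 lb
  Ingredient B: 15.02 × 0.05040 = 0.7570 lb
  Component C: 16.16 × 0.3474 = 5.614 lb
  Feed D: 7.047 × 0.02310 = 0.1628 lb
  Material E: 36.30 × 0.001900 = 0.06897 lb
Total LOI = 8.981 lb
Glass = batch − LOI = 80.01 − 8.981 = 71.03 lb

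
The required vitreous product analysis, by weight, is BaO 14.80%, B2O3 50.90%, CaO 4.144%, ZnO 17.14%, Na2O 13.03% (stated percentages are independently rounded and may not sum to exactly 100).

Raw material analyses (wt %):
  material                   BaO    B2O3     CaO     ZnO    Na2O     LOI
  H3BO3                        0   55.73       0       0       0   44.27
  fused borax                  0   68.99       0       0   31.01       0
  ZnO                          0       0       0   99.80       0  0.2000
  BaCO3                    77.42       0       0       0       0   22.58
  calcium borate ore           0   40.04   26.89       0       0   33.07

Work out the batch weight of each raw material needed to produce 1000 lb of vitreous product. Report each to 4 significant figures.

Intermediates are displayed rounded to four significant figures at each printed step. Every computation holds full float precision in all steps. Each reported figure undergoes a single rounding — all derived quantities (net glass mass, the five compositions, LOI, the totals, the yield) are re-derived in exact precision from the batch weights per 1000 lb of glass precisely as stated by problem or answer.
Oxide mass targets, per 1000 lb vitreous product:
  BaO: 14.80% × 1000 = 148.0 lb
  B2O3: 50.90% × 1000 = 509.0 lb
  CaO: 4.144% × 1000 = 41.44 lb
  ZnO: 17.14% × 1000 = 171.4 lb
  Na2O: 13.03% × 1000 = 130.3 lb
A balance pass over the oxides, per the reported batch figures, versus the basis set out (sums match the target masses exact up to rounding of places):
  BaO: 191.2·0.7742 = 148.0 lb (target 148.0 lb)
  B2O3: 282.4·0.5573 + 420.2·0.6899 + 154.1·0.4004 = 509.0 lb (target 509.0 lb)
  CaO: 154.1·0.2689 = 41.44 lb (target 41.44 lb)
  ZnO: 171.7·0.9980 = 171.4 lb (target 171.4 lb)
  Na2O: 420.2·0.3101 = 130.3 lb (target 130.3 lb)
Glass-mass closure: net batch after ignition = 1000 lb (the targets, summed, come to 1000 lb; the stated basis being 1000 lb — gaps are rounding artifacts).
Summing the batch: Σ batch = 1220 lb; LOI removed, Σ of batch·LOI: 219.5 lb; as yield: glass ÷ batch → 82.00%.

Batch per 1000 lb vitreous product:
  H3BO3: 282.4 lb
  fused borax: 420.2 lb
  ZnO: 171.7 lb
  BaCO3: 191.2 lb
  calcium borate ore: 154.1 lb
Total batch = 1220 lb; LOI loss = 219.5 lb; yield = 82.00%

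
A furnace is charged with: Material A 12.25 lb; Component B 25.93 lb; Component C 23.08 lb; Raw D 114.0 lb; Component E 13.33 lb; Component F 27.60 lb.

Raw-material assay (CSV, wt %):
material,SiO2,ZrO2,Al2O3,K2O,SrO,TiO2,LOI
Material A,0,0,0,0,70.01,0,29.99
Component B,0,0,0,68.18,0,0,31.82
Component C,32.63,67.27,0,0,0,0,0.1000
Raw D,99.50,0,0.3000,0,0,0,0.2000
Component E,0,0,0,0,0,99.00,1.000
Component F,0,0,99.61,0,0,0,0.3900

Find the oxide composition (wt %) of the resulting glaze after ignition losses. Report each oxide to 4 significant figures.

Working values appear, rounded to four significant digits, at each printed step. All arithmetic carries full float precision at all times; each reported result is rounded a single time; derived quantities, including ignition loss, six oxide percentages, yield, the totals, glass mass, are re-derived from the batch weights on 203.8 lb of glass in exact precision, as they appear in the problem or the answer.
What the batch supplies per oxide:
  SiO2: 23.08·0.3263 + 114.0·0.9950 = 121.0 lb
  ZrO2: 23.08·0.6727 = 15.53 lb
  Al2O3: 114.0·0.003000 + 27.60·0.9961 = 27.83 lb
  K2O: 25.93·0.6818 = 17.68 lb
  SrO: 12.25·0.7001 = 8.576 lb
  TiO2: 13.33·0.9900 = 13.20 lb
LOI: 12.25·0.2999 + 25.93·0.3182 + 23.08·0.001000 + 114.0·0.002000 + 13.33·0.01000 + 27.60·0.003900 = 12.42 lb
The glass mass, total less LOI, = 216.2 − 12.42 = 203.8 lb (= Σ oxide masses)
oxide / glass × 100 gives the wt %

Glass mass = 203.8 lb (batch 216.2 − LOI 12.42).
Composition: SiO2 59.36%, ZrO2 7.619%, Al2O3 13.66%, K2O 8.676%, SrO 4.209%, TiO2 6.476%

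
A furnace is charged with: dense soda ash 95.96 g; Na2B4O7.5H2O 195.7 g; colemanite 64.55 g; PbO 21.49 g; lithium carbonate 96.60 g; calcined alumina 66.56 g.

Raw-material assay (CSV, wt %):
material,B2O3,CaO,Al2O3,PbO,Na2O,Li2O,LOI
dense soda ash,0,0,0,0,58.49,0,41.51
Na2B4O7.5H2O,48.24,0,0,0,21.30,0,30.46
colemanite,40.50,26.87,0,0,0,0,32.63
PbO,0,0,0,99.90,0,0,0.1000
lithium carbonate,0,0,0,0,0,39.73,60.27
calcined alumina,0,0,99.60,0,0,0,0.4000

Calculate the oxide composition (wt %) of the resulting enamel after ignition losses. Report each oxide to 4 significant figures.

Glass mass = 361.8 g (batch 540.9 − LOI 179.0).
Composition: B2O3 33.31%, CaO 4.793%, Al2O3 18.32%, PbO 5.933%, Na2O 27.03%, Li2O 10.61%

Each numeric step maintains exact precision through the solve — rounding to four significant figures governs every in-between result as printed. Each reported value receives exactly one rounding; derived quantities, including the totals, the six compositions, net glass mass, yield, LOI, are re-derived using the weight values on 361.8 g of glass at full float precision as written in the question or the answer.
Oxide masses out of the charge:
  B2O3: 195.7·0.4824 + 64.55·0.4050 = 120.5 g
  CaO: 64.55·0.2687 = 17.34 g
  Al2O3: 66.56·0.9960 = 66.29 g
  PbO: 21.49·0.9990 = 21.47 g
  Na2O: 95.96·0.5849 + 195.7·0.2130 = 97.81 g
  Li2O: 96.60·0.3973 = 38.38 g
LOI: 95.96·0.4151 + 195.7·0.3046 + 64.55·0.3263 + 21.49·0.001000 + 96.60·0.6027 + 66.56·0.004000 = 179.0 g
Resulting glass, batch − LOI: 540.9 − 179.0 = 361.8 g (= the summed oxide contributions)
each wt % is 100 × oxide ÷ glass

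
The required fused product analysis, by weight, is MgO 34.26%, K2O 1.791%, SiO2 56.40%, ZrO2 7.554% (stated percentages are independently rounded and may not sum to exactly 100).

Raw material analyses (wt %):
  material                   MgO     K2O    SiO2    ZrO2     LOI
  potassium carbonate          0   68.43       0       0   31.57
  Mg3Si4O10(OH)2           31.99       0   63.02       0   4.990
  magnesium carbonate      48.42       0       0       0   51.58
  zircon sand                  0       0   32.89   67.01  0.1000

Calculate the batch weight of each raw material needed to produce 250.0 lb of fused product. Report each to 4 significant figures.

The working math holds full float precision at every stage; mid-chain values are shown, rounded to 4 significant figures, in the working; each reported number undergoes a single rounding; all derived quantities are recomputed in exact precision (glass mass, LOI, yield, the totals, four oxide percentages) starting from the weights for 250.0 lb of glass exactly as printed in the problem or the answer.
Target masses of each oxide per 250.0 lb fused product:
  MgO: 34.26% × 250.0 = 85.65 lb
  K2O: 1.791% × 250.0 = 4.478 lb
  SiO2: 56.40% × 250.0 = 141.0 lb
  ZrO2: 7.554% × 250.0 = 18.89 lb
Per-oxide balance check using the reported weights, relative to the basis at hand (each sum matches its target mass exact up to rounding of places):
  MgO: 209.0·0.3199 + 38.79·0.4842 = 85.64 lb (target 85.65 lb)
  K2O: 6.543·0.6843 = 4.477 lb (target 4.478 lb)
  SiO2: 209.0·0.6302 + 28.18·0.3289 = 141.0 lb (target 141.0 lb)
  ZrO2: 28.18·0.6701 = 18.88 lb (target 18.89 lb)
Glass-mass closure: batch total minus LOI = 250.0 lb (targets for the oxides total 250.0 lb; stated basis 250.0 lb — deltas are rounding alone).
Batch grand total — Σ batch = 282.5 lb; the LOI term Σ batch·LOI equals 32.53 lb; yield: glass divided by total = 88.49%.

Batch per 250.0 lb fused product:
  potassium carbonate: 6.543 lb
  Mg3Si4O10(OH)2: 209.0 lb
  magnesium carbonate: 38.79 lb
  zircon sand: 28.18 lb
Total batch = 282.5 lb; LOI loss = 32.53 lb; yield = 88.49%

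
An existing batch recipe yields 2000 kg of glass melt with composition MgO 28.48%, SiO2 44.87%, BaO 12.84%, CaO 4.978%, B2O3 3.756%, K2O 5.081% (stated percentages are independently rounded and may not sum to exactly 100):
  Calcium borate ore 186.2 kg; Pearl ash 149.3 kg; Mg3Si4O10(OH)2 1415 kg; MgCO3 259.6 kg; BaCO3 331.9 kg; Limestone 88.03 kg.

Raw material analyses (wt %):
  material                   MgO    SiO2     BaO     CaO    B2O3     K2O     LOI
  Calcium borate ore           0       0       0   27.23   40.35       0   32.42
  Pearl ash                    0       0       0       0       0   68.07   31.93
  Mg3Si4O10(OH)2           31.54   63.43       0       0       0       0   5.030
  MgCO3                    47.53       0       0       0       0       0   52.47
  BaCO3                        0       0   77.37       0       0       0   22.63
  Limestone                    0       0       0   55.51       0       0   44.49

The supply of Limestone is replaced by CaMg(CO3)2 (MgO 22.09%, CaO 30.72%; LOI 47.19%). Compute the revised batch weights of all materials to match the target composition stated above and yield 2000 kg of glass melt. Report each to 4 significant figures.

Each numeric step runs at exact precision at every stage; mid-chain values are shown, rounded to 4 significant figures, within the worked lines. Exactly one rounding lands on every reported value — derived quantities (LOI, glass mass, the totals, six oxide percentages, yield) are carried at full float precision starting from the weights for 2000 kg of glass, as set out in question or answer.
Per-oxide target masses for 2000 kg glass melt:
  MgO: 28.48% × 2000 = 569.6 kg
  SiO2: 44.87% × 2000 = 897.4 kg
  BaO: 12.84% × 2000 = 256.8 kg
  CaO: 4.978% × 2000 = 99.56 kg
  B2O3: 3.756% × 2000 = 75.12 kg
  K2O: 5.081% × 2000 = 101.6 kg
Mass-balance tally per oxide applying the batch weights above, under the basis named above (every target is met by its sum modulo rounding of the values):
  MgO: 1415·0.3154 + 185.6·0.4753 + 159.1·0.2209 = 569.7 kg (target 569.6 kg)
  SiO2: 1415·0.6343 = 897.5 kg (target 897.4 kg)
  BaO: 331.9·0.7737 = 256.8 kg (target 256.8 kg)
  CaO: 186.2·0.2723 + 159.1·0.3072 = 99.58 kg (target 99.56 kg)
  B2O3: 186.2·0.4035 = 75.13 kg (target 75.12 kg)
  K2O: 149.3·0.6807 = 101.6 kg (target 101.6 kg)
Glass-mass closure: batch total minus LOI = 2000 kg (per-oxide target masses sum to 2000 kg; the stated basis being 2000 kg — deltas are rounding alone).
Batch grand total — Σ batch = 2427 kg; LOI removed, Σ of batch·LOI: 426.8 kg; yield = glass ÷ total batch = 82.42%.

Revised batch per 2000 kg glass melt:
  Calcium borate ore: 186.2 kg
  Pearl ash: 149.3 kg
  Mg3Si4O10(OH)2: 1415 kg
  MgCO3: 185.6 kg
  BaCO3: 331.9 kg
  CaMg(CO3)2: 159.1 kg
Total batch = 2427 kg; LOI loss = 426.8 kg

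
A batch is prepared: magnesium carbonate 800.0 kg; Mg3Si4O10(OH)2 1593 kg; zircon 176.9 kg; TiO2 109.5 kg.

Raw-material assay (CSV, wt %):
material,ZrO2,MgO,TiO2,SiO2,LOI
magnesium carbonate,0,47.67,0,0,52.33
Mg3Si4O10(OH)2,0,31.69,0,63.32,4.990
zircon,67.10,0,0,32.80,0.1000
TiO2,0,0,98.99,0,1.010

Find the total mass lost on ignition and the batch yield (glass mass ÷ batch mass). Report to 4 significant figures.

LOI loss = 499.4 kg; glass = 2180 kg; yield = 81.36%

Intermediates are displayed, rounded to four significant digits, in the printout; full float precision is held at all times. Every reported value receives exactly one rounding. Derived quantities (the yield, ignition loss, the four compositions, net glass mass, the totals) are rebuilt using the weight values for 2180 kg of glass at full precision, as they appear in the problem or answer text.
Per-material ignition loss:
  magnesium carbonate: 800.0 × 0.5233 = 418.6 kg
  Mg3Si4O10(OH)2: 1593 × 0.04990 = 79.49 kg
  zircon: 176.9 × 0.001000 = 0.1769 kg
  TiO2: 109.5 × 0.01010 = 1.106 kg
Total LOI = 499.4 kg
Glass = batch − LOI = 2679 − 499.4 = 2180 kg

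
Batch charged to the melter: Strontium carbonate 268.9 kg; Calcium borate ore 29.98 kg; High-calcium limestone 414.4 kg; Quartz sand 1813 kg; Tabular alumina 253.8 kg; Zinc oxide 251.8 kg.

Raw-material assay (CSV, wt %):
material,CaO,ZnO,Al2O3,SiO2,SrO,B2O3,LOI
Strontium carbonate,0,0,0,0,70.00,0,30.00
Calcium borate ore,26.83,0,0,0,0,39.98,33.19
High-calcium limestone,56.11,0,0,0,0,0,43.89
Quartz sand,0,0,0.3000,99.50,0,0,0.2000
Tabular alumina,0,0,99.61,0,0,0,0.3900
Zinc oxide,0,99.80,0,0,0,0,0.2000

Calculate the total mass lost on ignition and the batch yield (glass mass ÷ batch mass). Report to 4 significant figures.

Mid-chain values are displayed rounded off to 4 significant figures in the working — the working math carries full float precision at every stage; each reported result carries a single rounding. Derived quantities (glass mass, totals, the six compositions, yield, ignition loss) are re-derived in exact precision using the weight values per 2754 kg of glass as given in question or answer.
Each material's LOI contribution:
  Strontium carbonate: 268.9 × 0.3000 = 80.67 kg
  Calcium borate ore: 29.98 × 0.3319 = 9.950 kg
  High-calcium limestone: 414.4 × 0.4389 = 181.9 kg
  Quartz sand: 1813 × 0.002000 = 3.626 kg
  Tabular alumina: 253.8 × 0.003900 = 0.9898 kg
  Zinc oxide: 251.8 × 0.002000 = 0.5036 kg
Total LOI = 277.6 kg
Glass = batch − LOI = 3032 − 277.6 = 2754 kg

LOI loss = 277.6 kg; glass = 2754 kg; yield = 90.84%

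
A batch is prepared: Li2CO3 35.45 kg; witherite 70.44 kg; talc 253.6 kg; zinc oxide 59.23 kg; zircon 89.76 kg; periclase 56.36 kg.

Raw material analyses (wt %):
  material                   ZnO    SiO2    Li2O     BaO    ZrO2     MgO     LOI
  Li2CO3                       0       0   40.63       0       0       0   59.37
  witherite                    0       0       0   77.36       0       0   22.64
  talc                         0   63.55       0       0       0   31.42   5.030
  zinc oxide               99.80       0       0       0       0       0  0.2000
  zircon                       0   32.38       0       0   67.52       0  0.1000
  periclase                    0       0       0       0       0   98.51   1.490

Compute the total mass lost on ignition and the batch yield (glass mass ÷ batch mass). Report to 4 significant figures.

LOI loss = 50.80 kg; glass = 514.0 kg; yield = 91.01%

Mid-chain values are rounded to four significant digits when quoted; all arithmetic maintains exact precision at all times — every reported value is rounded just once; all derived quantities are carried in exact precision (LOI, the yield, the totals, six oxide percentages, net glass mass) from the weighed amounts on 514.0 kg of glass as given in the problem or the answer.
Material-by-material LOI:
  Li2CO3: 35.45 × 0.5937 = 21.05 kg
  witherite: 70.44 × 0.2264 = 15.95 kg
  talc: 253.6 × 0.05030 = 12.76 kg
  zinc oxide: 59.23 × 0.002000 = 0.1185 kg
  zircon: 89.76 × 0.001000 = 0.08976 kg
  periclase: 56.36 × 0.01490 = 0.8398 kg
Total LOI = 50.80 kg
Glass = batch − LOI = 564.8 − 50.80 = 514.0 kg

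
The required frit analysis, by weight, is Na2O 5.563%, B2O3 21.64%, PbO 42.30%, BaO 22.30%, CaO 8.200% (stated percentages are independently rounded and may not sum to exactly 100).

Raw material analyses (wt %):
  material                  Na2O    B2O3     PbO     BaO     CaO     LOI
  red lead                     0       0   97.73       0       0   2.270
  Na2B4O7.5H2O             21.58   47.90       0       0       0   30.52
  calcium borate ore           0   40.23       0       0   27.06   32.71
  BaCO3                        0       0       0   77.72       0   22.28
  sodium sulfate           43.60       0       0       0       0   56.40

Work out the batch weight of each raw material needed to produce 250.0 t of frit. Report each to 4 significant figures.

Full precision is kept in every operation — the intermediate values are displayed rounded to 4 significant figures in the printout — each reported result receives exactly one rounding; derived quantities (yield, ignition loss, five oxide percentages, totals, net glass mass) are computed from the batch weights for 250.0 t of glass at full float precision, as set out in question or answer.
Oxide mass targets, per 250.0 t frit:
  Na2O: 5.563% × 250.0 = 13.91 t
  B2O3: 21.64% × 250.0 = 54.10 t
  PbO: 42.30% × 250.0 = 105.8 t
  BaO: 22.30% × 250.0 = 55.75 t
  CaO: 8.200% × 250.0 = 20.50 t
Mass-balance tally per oxide given the weights on record, versus the basis set out (sums match the target masses up to rounding of the answer):
  Na2O: 49.32·0.2158 + 7.488·0.4360 = 13.91 t (target 13.91 t)
  B2O3: 49.32·0.4790 + 75.76·0.4023 = 54.10 t (target 54.10 t)
  PbO: 108.2·0.9773 = 105.7 t (target 105.8 t)
  BaO: 71.73·0.7772 = 55.75 t (target 55.75 t)
  CaO: 75.76·0.2706 = 20.50 t (target 20.50 t)
Glass-mass closure: total batch − LOI = 250.0 t (the Σ of target masses is 250.0 t; basis as stated: 250.0 t — gaps are rounding artifacts).
Total batch = Σ batch = 312.5 t; ignition loss, Σ(batch × LOI) = 62.49 t; yield = glass ÷ total batch = 80.00%.

Batch per 250.0 t frit:
  red lead: 108.2 t
  Na2B4O7.5H2O: 49.32 t
  calcium borate ore: 75.76 t
  BaCO3: 71.73 t
  sodium sulfate: 7.488 t
Total batch = 312.5 t; LOI loss = 62.49 t; yield = 80.00%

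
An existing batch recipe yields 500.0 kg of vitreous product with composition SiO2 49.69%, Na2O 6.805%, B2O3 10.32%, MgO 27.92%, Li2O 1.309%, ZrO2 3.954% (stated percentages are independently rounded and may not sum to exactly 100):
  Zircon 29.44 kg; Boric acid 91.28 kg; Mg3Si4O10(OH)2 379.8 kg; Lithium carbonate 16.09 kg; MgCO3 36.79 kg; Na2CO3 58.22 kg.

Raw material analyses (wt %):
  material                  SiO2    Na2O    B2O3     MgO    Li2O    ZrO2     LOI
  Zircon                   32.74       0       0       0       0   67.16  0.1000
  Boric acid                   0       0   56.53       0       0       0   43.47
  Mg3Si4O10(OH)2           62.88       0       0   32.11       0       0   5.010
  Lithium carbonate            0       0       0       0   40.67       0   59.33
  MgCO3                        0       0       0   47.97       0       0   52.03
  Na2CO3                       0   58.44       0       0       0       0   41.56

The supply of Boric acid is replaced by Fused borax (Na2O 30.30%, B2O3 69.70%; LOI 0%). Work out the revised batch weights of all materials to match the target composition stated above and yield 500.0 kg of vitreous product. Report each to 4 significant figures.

Revised batch per 500.0 kg vitreous product:
  Zircon: 29.44 kg
  Fused borax: 74.03 kg
  Mg3Si4O10(OH)2: 379.8 kg
  Lithium carbonate: 16.09 kg
  MgCO3: 36.79 kg
  Na2CO3: 19.84 kg
Total batch = 556.0 kg; LOI loss = 55.99 kg

The whole derivation runs at full float precision throughout; working values are printed, rounded to four significant figures, in the working; each reported figure includes exactly one rounding. All derived quantities (the six compositions, totals, LOI, net glass mass, the yield) are re-derived starting from the weights for 500.0 kg of glass at full precision, as they appear in either problem or answer.
The oxide mass targets at 500.0 kg vitreous product:
  SiO2: 49.69% × 500.0 = 248.4 kg
  Na2O: 6.805% × 500.0 = 34.02 kg
  B2O3: 10.32% × 500.0 = 51.60 kg
  MgO: 27.92% × 500.0 = 139.6 kg
  Li2O: 1.309% × 500.0 = 6.545 kg
  ZrO2: 3.954% × 500.0 = 19.77 kg
Mass-balance tally per oxide from the weights as reported, versus the basis set out (delivered sums recover each target given rounding of the digits):
  SiO2: 29.44·0.3274 + 379.8·0.6288 = 248.5 kg (target 248.4 kg)
  Na2O: 74.03·0.3030 + 19.84·0.5844 = 34.03 kg (target 34.02 kg)
  B2O3: 74.03·0.6970 = 51.60 kg (target 51.60 kg)
  MgO: 379.8·0.3211 + 36.79·0.4797 = 139.6 kg (target 139.6 kg)
  Li2O: 16.09·0.4067 = 6.544 kg (target 6.545 kg)
  ZrO2: 29.44·0.6716 = 19.77 kg (target 19.77 kg)
The glass-mass cross-check: Σ batch − LOI loss = 500.0 kg (per-oxide target masses sum to 500.0 kg; stated basis 500.0 kg — rounding explains the deltas).
Batch grand total — Σ batch = 556.0 kg; ignition loss, Σ(batch × LOI) = 55.99 kg; yield, glass over the total, = 89.93%.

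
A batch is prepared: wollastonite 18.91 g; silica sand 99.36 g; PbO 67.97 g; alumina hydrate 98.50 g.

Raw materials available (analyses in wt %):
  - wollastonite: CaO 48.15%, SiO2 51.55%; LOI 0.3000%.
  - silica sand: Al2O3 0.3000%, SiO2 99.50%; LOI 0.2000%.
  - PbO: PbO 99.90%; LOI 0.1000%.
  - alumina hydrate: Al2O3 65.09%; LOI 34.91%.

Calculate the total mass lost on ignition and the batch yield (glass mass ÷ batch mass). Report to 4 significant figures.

Working values are printed rounded to four significant digits when written out. Every computation holds full precision throughout; each reported result is rounded a single time — all derived quantities are computed from the weighed amounts on 250.0 g of glass at full precision (net glass mass, the yield, four oxide percentages, totals, LOI), precisely as stated by the problem or answer text.
Each material's LOI contribution:
  wollastonite: 18.91 × 0.003000 = 0.05673 g
  silica sand: 99.36 × 0.002000 = 0.1987 g
  PbO: 67.97 × 0.001000 = 0.06797 g
  alumina hydrate: 98.50 × 0.3491 = 34.39 g
Total LOI = 34.71 g
Glass = batch − LOI = 284.7 − 34.71 = 250.0 g

LOI loss = 34.71 g; glass = 250.0 g; yield = 87.81%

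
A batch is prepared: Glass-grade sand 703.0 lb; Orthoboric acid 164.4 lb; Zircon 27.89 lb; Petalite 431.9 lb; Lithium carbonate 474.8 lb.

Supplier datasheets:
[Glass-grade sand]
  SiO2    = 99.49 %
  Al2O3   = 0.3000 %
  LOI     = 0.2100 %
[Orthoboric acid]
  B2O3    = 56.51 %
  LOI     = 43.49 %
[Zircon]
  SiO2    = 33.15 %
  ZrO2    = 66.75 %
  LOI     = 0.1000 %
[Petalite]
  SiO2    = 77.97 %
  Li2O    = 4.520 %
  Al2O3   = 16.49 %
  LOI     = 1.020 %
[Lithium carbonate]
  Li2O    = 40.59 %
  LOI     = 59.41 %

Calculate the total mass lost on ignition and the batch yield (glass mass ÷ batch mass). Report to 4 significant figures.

LOI loss = 359.5 lb; glass = 1443 lb; yield = 80.05%

Values along the way are printed, with 4-significant-figure rounding, as written — the whole derivation holds full float precision in every operation; a single rounding finalizes each reported figure — derived quantities (five oxide percentages, the yield, net glass mass, the totals, LOI) are carried at full float precision using the weight values on 1443 lb of glass as they appear in the question or the answer.
Material-by-material LOI:
  Glass-grade sand: 703.0 × 0.002100 = 1.476 lb
  Orthoboric acid: 164.4 × 0.4349 = 71.50 lb
  Zircon: 27.89 × 0.001000 = 0.02789 lb
  Petalite: 431.9 × 0.01020 = 4.405 lb
  Lithium carbonate: 474.8 × 0.5941 = 282.1 lb
Total LOI = 359.5 lb
Glass = batch − LOI = 1802 − 359.5 = 1443 lb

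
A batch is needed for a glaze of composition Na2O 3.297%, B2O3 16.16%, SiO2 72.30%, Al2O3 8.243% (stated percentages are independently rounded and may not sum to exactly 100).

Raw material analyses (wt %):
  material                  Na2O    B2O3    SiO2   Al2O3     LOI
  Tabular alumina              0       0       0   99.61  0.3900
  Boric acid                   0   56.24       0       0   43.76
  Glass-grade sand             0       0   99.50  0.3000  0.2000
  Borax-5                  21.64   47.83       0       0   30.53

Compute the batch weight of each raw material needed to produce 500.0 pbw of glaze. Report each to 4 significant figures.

Full float precision is kept at each step; in-progress results are printed, with 4-significant-digit rounding, alongside each step; a single rounding finalizes each reported result. The derived quantities, which include net glass mass, four oxide percentages, totals, yield, LOI, are computed in full float precision, as quoted within problem or answer, from the batch weights for 500.0 pbw of glass.
The oxide mass targets at 500.0 pbw glaze:
  Na2O: 3.297% × 500.0 = 16.48 pbw
  B2O3: 16.16% × 500.0 = 80.80 pbw
  SiO2: 72.30% × 500.0 = 361.5 pbw
  Al2O3: 8.243% × 500.0 = 41.22 pbw
Sums-versus-targets review applying the batch weights above, versus the basis set out (sums match the target masses up to rounding of the answer):
  Na2O: 76.18·0.2164 = 16.49 pbw (target 16.48 pbw)
  B2O3: 78.88·0.5624 + 76.18·0.4783 = 80.80 pbw (target 80.80 pbw)
  SiO2: 363.3·0.9950 = 361.5 pbw (target 361.5 pbw)
  Al2O3: 40.28·0.9961 + 363.3·0.003000 = 41.21 pbw (target 41.22 pbw)
Mass balance on the glass: total charge less LOI = 500.0 pbw (targets for the oxides total 500.0 pbw; stated basis 500.0 pbw — differing by rounding only).
Total batch = Σ batch = 558.6 pbw; LOI loss = Σ batch·LOI = 58.66 pbw; the yield ratio, glass ÷ batch: 89.50%.

Batch per 500.0 pbw glaze:
  Tabular alumina: 40.28 pbw
  Boric acid: 78.88 pbw
  Glass-grade sand: 363.3 pbw
  Borax-5: 76.18 pbw
Total batch = 558.6 pbw; LOI loss = 58.66 pbw; yield = 89.50%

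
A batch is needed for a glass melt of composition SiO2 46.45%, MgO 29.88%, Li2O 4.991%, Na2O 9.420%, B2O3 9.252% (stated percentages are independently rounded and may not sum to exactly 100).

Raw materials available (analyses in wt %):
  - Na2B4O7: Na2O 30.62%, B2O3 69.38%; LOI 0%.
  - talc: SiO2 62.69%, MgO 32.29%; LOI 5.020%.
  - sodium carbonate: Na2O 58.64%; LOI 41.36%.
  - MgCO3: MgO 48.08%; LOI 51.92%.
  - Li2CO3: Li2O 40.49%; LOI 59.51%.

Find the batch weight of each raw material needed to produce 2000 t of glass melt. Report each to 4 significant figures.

Batch per 2000 t glass melt:
  Na2B4O7: 266.7 t
  talc: 1482 t
  sodium carbonate: 182.0 t
  MgCO3: 247.7 t
  Li2CO3: 246.5 t
Total batch = 2425 t; LOI loss = 425.0 t; yield = 82.47%

Every computation carries full precision from first step to last. Intermediates appear rounded off to 4 significant figures in the working; a single rounding produces each reported value. All derived quantities, including yield, ignition loss, five oxide percentages, the totals, glass mass, are carried using the weight values for 2000 t of glass at full precision exactly as printed in the problem or the answer.
Target masses of each oxide per 2000 t glass melt:
  SiO2: 46.45% × 2000 = 929.0 t
  MgO: 29.88% × 2000 = 597.6 t
  Li2O: 4.991% × 2000 = 99.82 t
  Na2O: 9.420% × 2000 = 188.4 t
  B2O3: 9.252% × 2000 = 185.0 t
A balance pass over the oxides, per the reported batch figures, relative to the basis at hand (oxide sums agree with the targets modulo rounding of the values):
  SiO2: 1482·0.6269 = 929.1 t (target 929.0 t)
  MgO: 1482·0.3229 + 247.7·0.4808 = 597.6 t (target 597.6 t)
  Li2O: 246.5·0.4049 = 99.81 t (target 99.82 t)
  Na2O: 266.7·0.3062 + 182.0·0.5864 = 188.4 t (target 188.4 t)
  B2O3: 266.7·0.6938 = 185.0 t (target 185.0 t)
Glass-mass sanity pass: Σ batch − LOI loss = 2000 t (per-oxide target masses sum to 2000 t; basis as stated: 2000 t — a pure rounding effect).
Summing the batch: Σ batch = 2425 t; loss to ignition Σ batch·LOI = 425.0 t; yield = glass ÷ total batch = 82.47%.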